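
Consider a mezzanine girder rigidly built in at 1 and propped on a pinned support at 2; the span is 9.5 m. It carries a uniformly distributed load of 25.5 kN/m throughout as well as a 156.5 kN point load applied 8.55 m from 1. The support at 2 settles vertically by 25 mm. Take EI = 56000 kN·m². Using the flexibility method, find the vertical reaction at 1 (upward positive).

Choose R_2 as the redundant. The primary structure is the cantilever fixed at 1.
Deflection at 2 on the released cantilever, summing each load's contribution:
  UDL 25.5: wL⁴/(8EI) = 25962/EI
  point load 156.5 at a = 8.55: Pa²(3L − a)/(6EI) = 38040/EI
  δ_0 = 64002/EI
Flexibility coefficient — unit upward force at 2: δ_{22} = L³/(3EI) = 285.8/EI.
With EI = 56000 kN·m²: δ_0 = 1.1429 m and δ_{22} = 0.005103 m/kN.
Compatibility — the beam at 2 must follow the support down by 0.025 m: δ_0 − R_2·δ_{22} = 0.025, so R_2 = (1.1429 − 0.025)/0.005103 = 219 kN.
Vertical equilibrium: R_1 = ΣP − R_2 = 398.8 − 219 = 179.7 kN.

R_1 = 179.7 kN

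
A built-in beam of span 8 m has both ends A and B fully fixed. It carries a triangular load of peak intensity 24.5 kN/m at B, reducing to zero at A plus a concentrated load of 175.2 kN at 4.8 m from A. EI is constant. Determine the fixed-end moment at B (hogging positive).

M_B = 280.2 kN·m

Release both end moments; the primary structure is a simply-supported span AB with redundants M_A and M_B.
Simple-span end rotations at A and B under the given loads:
  at A: triangular load, peak 24.5: 7w₀L³/(360EI) = 243.9/EI
  at B: triangular load, peak 24.5: w₀L³/(45EI) = 278.8/EI
  at A: point load 175.2 at a = 4.8: Pab(L + b)/(6LEI) = 627.9/EI
  at B: point load 175.2 at a = 4.8: Pab(L + a)/(6LEI) = 717.6/EI
  θ_A0 = 871.8/EI,  θ_B0 = 996.4/EI
Flexibility coefficients: a unit moment at one end gives L/(3EI) there and L/(6EI) at the far end, so f₁₁ = f₂₂ = 2.667/EI and f₁₂ = f₂₁ = 1.333/EI.
Compatibility — zero rotation at each built-in end:
  2.667 M_A + 1.333 M_B = 871.8
  1.333 M_A + 2.667 M_B = 996.4
Solving the pair gives M_A = 186.8 kN·m and M_B = 280.2 kN·m (hogging).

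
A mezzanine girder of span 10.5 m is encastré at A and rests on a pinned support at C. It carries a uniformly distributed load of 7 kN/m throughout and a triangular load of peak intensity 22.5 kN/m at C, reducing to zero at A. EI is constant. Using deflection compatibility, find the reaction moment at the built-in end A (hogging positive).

M_A = 241.2 kN·m

Take the reaction at C as the redundant and release it; the primary structure is a cantilever fixed at A.
Primary-structure tip deflection at C by superposition:
  UDL 7: wL⁴/(8EI) = 10636/EI
  triangular load, peak 22.5 at the free end: 11w₀L⁴/(120EI) = 25070/EI
  δ_0 = 35705/EI
Tip deflection under a unit load at C: L³/(3EI) = 385.9/EI.
Compatibility at C: δ_0 − R_C·δ_{CC} = 0, so R_C = 35705/385.9 = 92.53 kN.
Moment equilibrium about A: M_A = Σ(load moments about A) − R_C·L = 1213 − 92.53×10.5 = 241.2 kN·m.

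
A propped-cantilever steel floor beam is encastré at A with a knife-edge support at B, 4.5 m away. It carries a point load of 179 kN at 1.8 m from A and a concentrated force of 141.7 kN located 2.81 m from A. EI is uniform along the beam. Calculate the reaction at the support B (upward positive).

R_B = 102.9 kN

Take the reaction at B as the redundant and release it; the primary structure is a cantilever fixed at A.
Primary-structure tip deflection at B by superposition:
  point load 179 at a = 1.8: Pa²(3L − a)/(6EI) = 1131/EI
  point load 141.7 at a = 2.81: Pa²(3L − a)/(6EI) = 1993/EI
  δ_0 = 3124/EI
Flexibility coefficient — unit upward force at B: δ_{BB} = L³/(3EI) = 30.38/EI.
The prop prevents deflection at B: R_B = δ_0/δ_{BB} = 3124/30.38 = 102.9 kN.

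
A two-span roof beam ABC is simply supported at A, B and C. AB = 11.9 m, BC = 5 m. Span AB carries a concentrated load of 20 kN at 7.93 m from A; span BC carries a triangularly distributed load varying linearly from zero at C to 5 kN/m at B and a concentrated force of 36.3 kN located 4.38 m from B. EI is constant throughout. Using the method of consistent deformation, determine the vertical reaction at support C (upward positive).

R_C = 28.61 kN

Release continuity at B by inserting a hinge; the redundant is the internal moment M_B. The primary structure is two simply-supported spans AB and BC.
Discontinuity in slope at B on the released structure — sum the simple-span end rotations:
  span AB: point load 20 at a = 7.93: Pab(L + a)/(6LEI) = 174.9/EI
  span BC: triangular load, peak 5: w₀L³/(45EI) = 13.89/EI
  span BC: point load 36.3 at a = 4.38: Pab(L + b)/(6LEI) = 18.47/EI
  relative rotation θ_0 = (174.9 + 32.36)/EI = 207.2/EI
A unit hogging moment at B produces rotation L₁/(3EI) + L₂/(3EI) = 5.633/EI.
Slope continuity at B: θ_0 = M_B·5.633/EI, so M_B = 207.2/5.633 = 36.79 kN·m (hogging).
Span BC, ΣM about C: R_B^{BC}·5 = 64.17 + 36.79, so R_B^{BC} = 20.19 kN and R_C = 48.8 − 20.19 = 28.61 kN.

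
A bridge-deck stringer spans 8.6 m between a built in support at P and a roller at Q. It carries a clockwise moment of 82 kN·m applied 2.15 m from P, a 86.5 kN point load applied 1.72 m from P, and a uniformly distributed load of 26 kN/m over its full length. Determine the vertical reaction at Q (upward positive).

R_Q = 94.95 kN

Remove the prop at Q; the released (primary) structure is a cantilever built in at P.
Deflection at Q on the released cantilever, summing each load's contribution:
  clockwise couple 82 at a = 2.15: M₀a(2L − a)/(2EI) = 1327/EI
  point load 86.5 at a = 1.72: Pa²(3L − a)/(6EI) = 1027/EI
  UDL 26: wL⁴/(8EI) = 17778/EI
  δ_0 = 20131/EI
Tip deflection under a unit load at Q: L³/(3EI) = 212/EI.
The prop prevents deflection at Q: R_Q = δ_0/δ_{QQ} = 20131/212 = 94.95 kN.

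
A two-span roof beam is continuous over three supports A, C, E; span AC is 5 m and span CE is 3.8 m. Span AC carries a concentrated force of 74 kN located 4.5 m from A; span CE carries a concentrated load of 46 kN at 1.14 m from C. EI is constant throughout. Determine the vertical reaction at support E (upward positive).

R_E = 5.524 kN

Insert a hinge at C; M_C is the redundant, and each span becomes simply supported.
Discontinuity in slope at C on the released structure — sum the simple-span end rotations:
  span AC: point load 74 at a = 4.5: Pab(L + a)/(6LEI) = 52.73/EI
  span CE: point load 46 at a = 1.14: Pab(L + b)/(6LEI) = 39.52/EI
  relative rotation θ_0 = (52.73 + 39.52)/EI = 92.25/EI
A unit hogging moment at C produces rotation L₁/(3EI) + L₂/(3EI) = 2.933/EI.
Slope continuity at C: θ_0 = M_C·2.933/EI, so M_C = 92.25/2.933 = 31.45 kN·m (hogging).
Span CE, ΣM about E: R_C^{CE}·3.8 = 122.4 + 31.45, so R_C^{CE} = 40.48 kN and R_E = 46 − 40.48 = 5.524 kN.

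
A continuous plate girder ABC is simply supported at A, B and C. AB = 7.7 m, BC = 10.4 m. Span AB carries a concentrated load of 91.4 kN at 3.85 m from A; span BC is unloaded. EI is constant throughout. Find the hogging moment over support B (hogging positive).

M_B = 56.14 kN·m

Release continuity at B by inserting a hinge; the redundant is the internal moment M_B. The primary structure is two simply-supported spans AB and BC.
Discontinuity in slope at B on the released structure — sum the simple-span end rotations:
  span AB: point load 91.4 at a = 3.85: Pab(L + a)/(6LEI) = 338.7/EI
  relative rotation θ_0 = (338.7 + 0)/EI = 338.7/EI
A unit hogging moment at B produces rotation L₁/(3EI) + L₂/(3EI) = 6.033/EI.
Slope continuity at B: θ_0 = M_B·6.033/EI, so M_B = 338.7/6.033 = 56.14 kN·m (hogging).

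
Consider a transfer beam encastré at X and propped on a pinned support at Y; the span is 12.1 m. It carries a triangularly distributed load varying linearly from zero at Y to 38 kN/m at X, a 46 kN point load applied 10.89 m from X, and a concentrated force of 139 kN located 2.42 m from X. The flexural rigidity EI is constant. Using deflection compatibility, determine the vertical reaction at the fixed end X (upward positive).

Remove the prop at Y; the released (primary) structure is a cantilever built in at X.
Deflection at Y on the released cantilever, summing each load's contribution:
  triangular load, peak 38 at the fixed end: w₀L⁴/(30EI) = 27152/EI
  point load 46 at a = 10.89: Pa²(3L − a)/(6EI) = 23103/EI
  point load 139 at a = 2.42: Pa²(3L − a)/(6EI) = 4597/EI
  δ_0 = 54852/EI
Tip deflection under a unit load at Y: L³/(3EI) = 590.5/EI.
The prop prevents deflection at Y: R_Y = δ_0/δ_{YY} = 54852/590.5 = 92.89 kN.
Vertical equilibrium: R_X = ΣP − R_Y = 414.9 − 92.89 = 322 kN.

R_X = 322 kN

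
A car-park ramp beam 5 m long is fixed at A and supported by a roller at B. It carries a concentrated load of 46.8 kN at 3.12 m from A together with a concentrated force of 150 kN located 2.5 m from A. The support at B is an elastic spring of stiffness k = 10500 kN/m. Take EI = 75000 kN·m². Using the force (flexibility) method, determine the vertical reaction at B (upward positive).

R_B = 58.5 kN

Take the reaction at B as the redundant and release it; the primary structure is a cantilever fixed at A.
Primary-structure tip deflection at B by superposition:
  point load 46.8 at a = 3.12: Pa²(3L − a)/(6EI) = 902/EI
  point load 150 at a = 2.5: Pa²(3L − a)/(6EI) = 1953/EI
  δ_0 = 2855/EI
Flexibility coefficient — unit upward force at B: δ_{BB} = L³/(3EI) = 41.67/EI.
With EI = 75000 kN·m²: δ_0 = 0.038069 m and δ_{BB} = 0.000556 m/kN.
Compatibility — the spring shortens by R_B/k under the reaction it provides: δ_0 − R_B·δ_{BB} = R_B/k. With 1/k = 0.000095 m/kN, R_B = δ_0 / (δ_{BB} + 1/k) = 0.038069 / (0.000556 + 0.000095) = 58.5 kN.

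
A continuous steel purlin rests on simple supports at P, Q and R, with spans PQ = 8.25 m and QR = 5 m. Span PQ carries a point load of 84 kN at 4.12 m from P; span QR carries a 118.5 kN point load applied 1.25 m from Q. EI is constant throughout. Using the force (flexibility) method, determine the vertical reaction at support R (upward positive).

Release continuity at Q by inserting a hinge; the redundant is the internal moment M_Q. The primary structure is two simply-supported spans PQ and QR.
Discontinuity in slope at Q on the released structure — sum the simple-span end rotations:
  span PQ: point load 84 at a = 4.12: Pab(L + a)/(6LEI) = 357.2/EI
  span QR: point load 118.5 at a = 1.25: Pab(L + b)/(6LEI) = 162/EI
  relative rotation θ_0 = (357.2 + 162)/EI = 519.2/EI
A unit hogging moment at Q produces rotation L₁/(3EI) + L₂/(3EI) = 4.417/EI.
Compatibility: M_Q·(L₁+L₂)/(3EI) = θ_0, giving M_Q = 117.6 kN·m (hogging).
Span QR, ΣM about R: R_Q^{QR}·5 = 444.4 + 117.6, so R_Q^{QR} = 112.4 kN and R_R = 118.5 − 112.4 = 6.114 kN.

R_R = 6.114 kN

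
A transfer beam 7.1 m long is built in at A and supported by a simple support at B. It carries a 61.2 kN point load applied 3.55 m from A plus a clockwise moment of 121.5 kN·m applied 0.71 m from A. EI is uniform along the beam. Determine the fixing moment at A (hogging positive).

M_A = 168.3 kN·m

Take the reaction at B as the redundant and release it; the primary structure is a cantilever fixed at A.
Free-end deflection of the primary structure under the applied loading (downward +):
  point load 61.2 at a = 3.55: Pa²(3L − a)/(6EI) = 2282/EI
  clockwise couple 121.5 at a = 0.71: M₀a(2L − a)/(2EI) = 581.9/EI
  δ_0 = 2864/EI
Tip deflection under a unit load at B: L³/(3EI) = 119.3/EI.
The prop prevents deflection at B: R_B = δ_0/δ_{BB} = 2864/119.3 = 24 kN.
Moment equilibrium about A: M_A = Σ(load moments about A) − R_B·L = 338.8 − 24×7.1 = 168.3 kN·m.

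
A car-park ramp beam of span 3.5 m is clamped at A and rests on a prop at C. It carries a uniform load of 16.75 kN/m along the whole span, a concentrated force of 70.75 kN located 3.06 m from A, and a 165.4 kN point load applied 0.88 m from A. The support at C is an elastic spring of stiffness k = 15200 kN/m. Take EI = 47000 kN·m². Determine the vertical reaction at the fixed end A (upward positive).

R_A = 217.6 kN

Remove the prop at C; the released (primary) structure is a cantilever built in at A.
Deflection at C on the released cantilever, summing each load's contribution:
  UDL 16.75: wL⁴/(8EI) = 314.2/EI
  point load 70.75 at a = 3.06: Pa²(3L − a)/(6EI) = 821.5/EI
  point load 165.4 at a = 0.88: Pa²(3L − a)/(6EI) = 205.4/EI
  δ_0 = 1341/EI
Flexibility coefficient — unit upward force at C: δ_{CC} = L³/(3EI) = 14.29/EI.
With EI = 47000 kN·m²: δ_0 = 0.028532 m and δ_{CC} = 0.000304 m/kN.
Compatibility — the spring shortens by R_C/k under the reaction it provides: δ_0 − R_C·δ_{CC} = R_C/k. With 1/k = 0.000066 m/kN, R_C = δ_0 / (δ_{CC} + 1/k) = 0.028532 / (0.000304 + 0.000066) = 77.14 kN.
Vertical equilibrium: R_A = ΣP − R_C = 294.8 − 77.14 = 217.6 kN.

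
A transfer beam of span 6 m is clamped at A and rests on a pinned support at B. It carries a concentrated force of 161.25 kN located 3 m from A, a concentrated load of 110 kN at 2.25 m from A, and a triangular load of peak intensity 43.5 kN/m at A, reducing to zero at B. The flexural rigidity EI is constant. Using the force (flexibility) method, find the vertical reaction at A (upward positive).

Remove the prop at B; the released (primary) structure is a cantilever built in at A.
Downward deflection at the released point B due to the loads:
  point load 161.25 at a = 3: Pa²(3L − a)/(6EI) = 3628/EI
  point load 110 at a = 2.25: Pa²(3L − a)/(6EI) = 1462/EI
  triangular load, peak 43.5 at the fixed end: w₀L⁴/(30EI) = 1879/EI
  δ_0 = 6969/EI
Flexibility coefficient — unit upward force at B: δ_{BB} = L³/(3EI) = 72/EI.
The prop prevents deflection at B: R_B = δ_0/δ_{BB} = 6969/72 = 96.79 kN.
Vertical equilibrium: R_A = ΣP − R_B = 401.8 − 96.79 = 305 kN.

R_A = 305 kN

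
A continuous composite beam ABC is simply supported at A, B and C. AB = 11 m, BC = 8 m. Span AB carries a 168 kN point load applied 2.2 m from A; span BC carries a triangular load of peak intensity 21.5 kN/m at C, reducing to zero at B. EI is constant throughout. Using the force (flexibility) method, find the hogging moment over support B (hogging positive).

M_B = 136.5 kN·m

Insert a hinge at B; M_B is the redundant, and each span becomes simply supported.
Rotations at B on the released spans (each span's end-slope, ×1/EI):
  span AB: point load 168 at a = 2.2: Pab(L + a)/(6LEI) = 650.5/EI
  span BC: triangular load, peak 21.5: 7w₀L³/(360EI) = 214/EI
  relative rotation θ_0 = (650.5 + 214)/EI = 864.5/EI
A unit hogging moment at B produces rotation L₁/(3EI) + L₂/(3EI) = 6.333/EI.
Slope continuity at B: θ_0 = M_B·6.333/EI, so M_B = 864.5/6.333 = 136.5 kN·m (hogging).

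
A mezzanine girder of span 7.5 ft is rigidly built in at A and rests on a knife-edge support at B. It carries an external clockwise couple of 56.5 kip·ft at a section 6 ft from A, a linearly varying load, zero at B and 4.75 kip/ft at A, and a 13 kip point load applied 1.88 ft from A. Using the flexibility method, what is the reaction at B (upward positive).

Take the reaction at B as the redundant and release it; the primary structure is a cantilever fixed at A.
Primary-structure tip deflection at B by superposition:
  clockwise couple 56.5 at a = 6: M₀a(2L − a)/(2EI) = 1526/EI
  triangular load, peak 4.75 at the fixed end: w₀L⁴/(30EI) = 501/EI
  point load 13 at a = 1.88: Pa²(3L − a)/(6EI) = 157.9/EI
  δ_0 = 2184/EI
Tip deflection under a unit load at B: L³/(3EI) = 140.6/EI.
The prop prevents deflection at B: R_B = δ_0/δ_{BB} = 2184/140.6 = 15.53 kip.

R_B = 15.53 kip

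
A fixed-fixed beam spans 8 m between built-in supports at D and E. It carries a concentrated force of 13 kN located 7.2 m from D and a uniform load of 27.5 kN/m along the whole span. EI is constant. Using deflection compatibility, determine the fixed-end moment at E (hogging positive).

M_E = 155.1 kN·m

Release both end moments; the primary structure is a simply-supported span DE with redundants M_D and M_E.
Simple-span end rotations at D and E under the given loads:
  at D: point load 13 at a = 7.2: Pab(L + b)/(6LEI) = 13.73/EI
  at E: point load 13 at a = 7.2: Pab(L + a)/(6LEI) = 23.71/EI
  at D: UDL 27.5: wL³/(24EI) = 586.7/EI
  at E: UDL 27.5: wL³/(24EI) = 586.7/EI
  θ_D0 = 600.4/EI,  θ_E0 = 610.4/EI
Flexibility coefficients: a unit moment at one end gives L/(3EI) there and L/(6EI) at the far end, so f₁₁ = f₂₂ = 2.667/EI and f₁₂ = f₂₁ = 1.333/EI.
Compatibility — zero rotation at each built-in end:
  2.667 M_D + 1.333 M_E = 600.4
  1.333 M_D + 2.667 M_E = 610.4
Solving the pair gives M_D = 147.6 kN·m and M_E = 155.1 kN·m (hogging).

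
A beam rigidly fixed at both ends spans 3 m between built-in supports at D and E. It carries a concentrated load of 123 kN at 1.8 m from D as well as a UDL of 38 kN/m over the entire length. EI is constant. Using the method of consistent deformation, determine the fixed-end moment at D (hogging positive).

M_D = 63.92 kN·m

Take the two fixed-end moments M_D, M_E as redundants; the released structure is the simple span DE.
End rotations of the released simple span under the applied load (×1/EI):
  at D: point load 123 at a = 1.8: Pab(L + b)/(6LEI) = 61.99/EI
  at E: point load 123 at a = 1.8: Pab(L + a)/(6LEI) = 70.85/EI
  at D: UDL 38: wL³/(24EI) = 42.75/EI
  at E: UDL 38: wL³/(24EI) = 42.75/EI
  θ_D0 = 104.7/EI,  θ_E0 = 113.6/EI
Flexibility coefficients: a unit moment at one end gives L/(3EI) there and L/(6EI) at the far end, so f₁₁ = f₂₂ = 1/EI and f₁₂ = f₂₁ = 0.5/EI.
Compatibility — zero rotation at each built-in end:
  1 M_D + 0.5 M_E = 104.7
  0.5 M_D + 1 M_E = 113.6
Solving the pair gives M_D = 63.92 kN·m and M_E = 81.64 kN·m (hogging).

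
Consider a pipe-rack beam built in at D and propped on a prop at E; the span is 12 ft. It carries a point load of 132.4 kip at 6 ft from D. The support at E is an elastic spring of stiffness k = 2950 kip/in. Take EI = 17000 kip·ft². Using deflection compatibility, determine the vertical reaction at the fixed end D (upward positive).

R_D = 91.06 kip

Choose R_E as the redundant. The primary structure is the cantilever fixed at D.
Deflection at E on the released cantilever, summing each load's contribution:
  point load 132.4 at a = 6: Pa²(3L − a)/(6EI) = 23832/EI
Tip deflection under a unit load at E: L³/(3EI) = 576/EI.
With EI = 17000 kip·ft²: δ_0 = 1.4019 ft and δ_{EE} = 0.033882 ft/kip.
Compatibility — the spring shortens by R_E/k under the reaction it provides: δ_0 − R_E·δ_{EE} = R_E/k. With 1/k = 1/(2950×12) ft/kip = 0.000028 ft/kip, R_E = δ_0 / (δ_{EE} + 1/k) = 1.4019 / (0.033882 + 0.000028) = 41.34 kip.
Vertical equilibrium: R_D = ΣP − R_E = 132.4 − 41.34 = 91.06 kip.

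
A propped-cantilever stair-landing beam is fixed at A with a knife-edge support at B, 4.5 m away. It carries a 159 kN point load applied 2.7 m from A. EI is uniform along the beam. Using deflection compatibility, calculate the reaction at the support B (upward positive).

R_B = 68.69 kN

Take the reaction at B as the redundant and release it; the primary structure is a cantilever fixed at A.
Free-end deflection of the primary structure under the applied loading (downward +):
  point load 159 at a = 2.7: Pa²(3L − a)/(6EI) = 2086/EI
Tip deflection under a unit load at B: L³/(3EI) = 30.38/EI.
Compatibility at B: δ_0 − R_B·δ_{BB} = 0, so R_B = 2086/30.38 = 68.69 kN.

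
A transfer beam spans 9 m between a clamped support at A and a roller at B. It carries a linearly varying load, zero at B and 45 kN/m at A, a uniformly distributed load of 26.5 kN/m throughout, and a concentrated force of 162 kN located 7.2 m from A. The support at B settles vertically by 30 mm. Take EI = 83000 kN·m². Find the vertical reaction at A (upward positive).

R_A = 369.3 kN

Release the roller at B. Primary structure: cantilever fixed at A.
Downward deflection at the released point B due to the loads:
  triangular load, peak 45 at the fixed end: w₀L⁴/(30EI) = 9842/EI
  UDL 26.5: wL⁴/(8EI) = 21733/EI
  point load 162 at a = 7.2: Pa²(3L − a)/(6EI) = 27714/EI
  δ_0 = 59288/EI
Flexibility coefficient — unit upward force at B: δ_{BB} = L³/(3EI) = 243/EI.
With EI = 83000 kN·m²: δ_0 = 0.71432 m and δ_{BB} = 0.002928 m/kN.
Compatibility — the beam at B must follow the support down by 0.03 m: δ_0 − R_B·δ_{BB} = 0.03, so R_B = (0.71432 − 0.03)/0.002928 = 233.7 kN.
Vertical equilibrium: R_A = ΣP − R_B = 603 − 233.7 = 369.3 kN.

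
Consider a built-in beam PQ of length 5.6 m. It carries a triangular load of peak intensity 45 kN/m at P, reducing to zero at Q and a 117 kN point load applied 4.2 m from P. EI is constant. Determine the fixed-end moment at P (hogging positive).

M_P = 101.3 kN·m

Take the two fixed-end moments M_P, M_Q as redundants; the released structure is the simple span PQ.
Simple-span end rotations at P and Q under the given loads:
  at P: triangular load, peak 45: w₀L³/(45EI) = 175.6/EI
  at Q: triangular load, peak 45: 7w₀L³/(360EI) = 153.7/EI
  at P: point load 117 at a = 4.2: Pab(L + b)/(6LEI) = 143.3/EI
  at Q: point load 117 at a = 4.2: Pab(L + a)/(6LEI) = 200.7/EI
  θ_P0 = 318.9/EI,  θ_Q0 = 354.3/EI
Flexibility coefficients: a unit moment at one end gives L/(3EI) there and L/(6EI) at the far end, so f₁₁ = f₂₂ = 1.867/EI and f₁₂ = f₂₁ = 0.9333/EI.
Compatibility — zero rotation at each built-in end:
  1.867 M_P + 0.9333 M_Q = 318.9
  0.9333 M_P + 1.867 M_Q = 354.3
Solving the pair gives M_P = 101.3 kN·m and M_Q = 139.2 kN·m (hogging).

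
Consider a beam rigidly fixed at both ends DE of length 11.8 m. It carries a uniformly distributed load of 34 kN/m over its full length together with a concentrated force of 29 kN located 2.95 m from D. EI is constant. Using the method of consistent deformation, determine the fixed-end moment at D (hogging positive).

Take the two fixed-end moments M_D, M_E as redundants; the released structure is the simple span DE.
End rotations of the released simple span under the applied load (×1/EI):
  at D: UDL 34: wL³/(24EI) = 2328/EI
  at E: UDL 34: wL³/(24EI) = 2328/EI
  at D: point load 29 at a = 2.95: Pab(L + b)/(6LEI) = 220.8/EI
  at E: point load 29 at a = 2.95: Pab(L + a)/(6LEI) = 157.7/EI
  θ_D0 = 2548/EI,  θ_E0 = 2485/EI
Flexibility coefficients: a unit moment at one end gives L/(3EI) there and L/(6EI) at the far end, so f₁₁ = f₂₂ = 3.933/EI and f₁₂ = f₂₁ = 1.967/EI.
Compatibility — zero rotation at each built-in end:
  3.933 M_D + 1.967 M_E = 2548
  1.967 M_D + 3.933 M_E = 2485
Solving the pair gives M_D = 442.6 kN·m and M_E = 410.6 kN·m (hogging).

M_D = 442.6 kN·m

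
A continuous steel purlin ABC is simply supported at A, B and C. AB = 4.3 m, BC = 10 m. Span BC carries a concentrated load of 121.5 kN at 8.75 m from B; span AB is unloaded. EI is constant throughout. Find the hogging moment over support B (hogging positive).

M_B = 52.27 kN·m

Insert a hinge at B; M_B is the redundant, and each span becomes simply supported.
Discontinuity in slope at B on the released structure — sum the simple-span end rotations:
  span BC: point load 121.5 at a = 8.75: Pab(L + b)/(6LEI) = 249.2/EI
  relative rotation θ_0 = (0 + 249.2)/EI = 249.2/EI
A unit hogging moment at B produces rotation L₁/(3EI) + L₂/(3EI) = 4.767/EI.
Slope continuity at B: θ_0 = M_B·4.767/EI, so M_B = 249.2/4.767 = 52.27 kN·m (hogging).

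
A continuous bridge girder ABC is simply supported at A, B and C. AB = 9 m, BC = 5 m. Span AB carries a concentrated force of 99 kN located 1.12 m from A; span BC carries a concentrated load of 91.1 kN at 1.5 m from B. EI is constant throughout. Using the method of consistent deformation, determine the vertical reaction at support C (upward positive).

Insert a hinge at B; M_B is the redundant, and each span becomes simply supported.
End slopes at the hinge B, treating each span as simply supported:
  span AB: point load 99 at a = 1.12: Pab(L + a)/(6LEI) = 163.7/EI
  span BC: point load 91.1 at a = 1.5: Pab(L + b)/(6LEI) = 135.5/EI
  relative rotation θ_0 = (163.7 + 135.5)/EI = 299.3/EI
A unit hogging moment at B produces rotation L₁/(3EI) + L₂/(3EI) = 4.667/EI.
Compatibility: M_B·(L₁+L₂)/(3EI) = θ_0, giving M_B = 64.13 kN·m (hogging).
Span BC, ΣM about C: R_B^{BC}·5 = 318.9 + 64.13, so R_B^{BC} = 76.6 kN and R_C = 91.1 − 76.6 = 14.5 kN.

R_C = 14.5 kN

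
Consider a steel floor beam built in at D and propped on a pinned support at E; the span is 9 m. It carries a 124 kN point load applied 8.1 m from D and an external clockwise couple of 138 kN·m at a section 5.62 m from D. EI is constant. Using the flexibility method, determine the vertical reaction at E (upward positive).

R_E = 125.2 kN

Take the reaction at E as the redundant and release it; the primary structure is a cantilever fixed at D.
Deflection at E on the released cantilever, summing each load's contribution:
  point load 124 at a = 8.1: Pa²(3L − a)/(6EI) = 25627/EI
  clockwise couple 138 at a = 5.62: M₀a(2L − a)/(2EI) = 4801/EI
  δ_0 = 30428/EI
Flexibility coefficient — unit upward force at E: δ_{EE} = L³/(3EI) = 243/EI.
The prop prevents deflection at E: R_E = δ_0/δ_{EE} = 30428/243 = 125.2 kN.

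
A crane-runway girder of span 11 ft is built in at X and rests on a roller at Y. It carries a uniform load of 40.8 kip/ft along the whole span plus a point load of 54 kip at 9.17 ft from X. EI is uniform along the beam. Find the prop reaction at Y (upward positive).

R_Y = 208.9 kip

Release the roller at Y. Primary structure: cantilever fixed at X.
Downward deflection at the released point Y due to the loads:
  UDL 40.8: wL⁴/(8EI) = 74669/EI
  point load 54 at a = 9.17: Pa²(3L − a)/(6EI) = 18035/EI
  δ_0 = 92704/EI
Flexibility coefficient — unit upward force at Y: δ_{YY} = L³/(3EI) = 443.7/EI.
The prop prevents deflection at Y: R_Y = δ_0/δ_{YY} = 92704/443.7 = 208.9 kip.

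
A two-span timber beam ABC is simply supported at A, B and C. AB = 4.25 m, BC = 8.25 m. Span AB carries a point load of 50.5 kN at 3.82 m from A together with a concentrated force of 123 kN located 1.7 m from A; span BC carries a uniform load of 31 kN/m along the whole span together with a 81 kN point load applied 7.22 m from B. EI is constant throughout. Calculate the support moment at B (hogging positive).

Take M_B as the redundant. Released structure: two simple spans AB and BC with a hinge at B.
Discontinuity in slope at B on the released structure — sum the simple-span end rotations:
  span AB: point load 50.5 at a = 3.82: Pab(L + a)/(6LEI) = 26.25/EI
  span AB: point load 123 at a = 1.7: Pab(L + a)/(6LEI) = 124.4/EI
  span BC: UDL 31: wL³/(24EI) = 725.3/EI
  span BC: point load 81 at a = 7.22: Pab(L + b)/(6LEI) = 112.9/EI
  relative rotation θ_0 = (150.7 + 838.2)/EI = 988.9/EI
A unit hogging moment at B produces rotation L₁/(3EI) + L₂/(3EI) = 4.167/EI.
Slope continuity at B: θ_0 = M_B·4.167/EI, so M_B = 988.9/4.167 = 237.3 kN·m (hogging).

M_B = 237.3 kN·m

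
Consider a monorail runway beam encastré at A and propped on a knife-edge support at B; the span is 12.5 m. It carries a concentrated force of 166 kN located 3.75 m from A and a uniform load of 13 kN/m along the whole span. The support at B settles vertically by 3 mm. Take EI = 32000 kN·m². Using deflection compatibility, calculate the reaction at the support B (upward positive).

R_B = 80.96 kN

Take the reaction at B as the redundant and release it; the primary structure is a cantilever fixed at A.
Free-end deflection of the primary structure under the applied loading (downward +):
  point load 166 at a = 3.75: Pa²(3L − a)/(6EI) = 13131/EI
  UDL 13: wL⁴/(8EI) = 39673/EI
  δ_0 = 52804/EI
Tip deflection under a unit load at B: L³/(3EI) = 651/EI.
With EI = 32000 kN·m²: δ_0 = 1.6501 m and δ_{BB} = 0.020345 m/kN.
Compatibility — the beam at B must follow the support down by 0.003 m: δ_0 − R_B·δ_{BB} = 0.003, so R_B = (1.6501 − 0.003)/0.020345 = 80.96 kN.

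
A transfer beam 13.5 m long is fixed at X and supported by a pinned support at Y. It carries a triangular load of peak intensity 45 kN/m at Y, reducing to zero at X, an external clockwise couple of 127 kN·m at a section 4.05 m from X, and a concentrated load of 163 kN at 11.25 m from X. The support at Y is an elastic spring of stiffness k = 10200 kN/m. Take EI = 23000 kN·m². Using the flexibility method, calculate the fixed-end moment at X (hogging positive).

M_X = 697.5 kN·m

Remove the prop at Y; the released (primary) structure is a cantilever built in at X.
Primary-structure tip deflection at Y by superposition:
  triangular load, peak 45 at the free end: 11w₀L⁴/(120EI) = 137012/EI
  clockwise couple 127 at a = 4.05: M₀a(2L − a)/(2EI) = 5902/EI
  point load 163 at a = 11.25: Pa²(3L − a)/(6EI) = 100570/EI
  δ_0 = 243484/EI
Tip deflection under a unit load at Y: L³/(3EI) = 820.1/EI.
With EI = 23000 kN·m²: δ_0 = 10.586 m and δ_{YY} = 0.035658 m/kN.
Compatibility — the spring shortens by R_Y/k under the reaction it provides: δ_0 − R_Y·δ_{YY} = R_Y/k. With 1/k = 0.000098 m/kN, R_Y = δ_0 / (δ_{YY} + 1/k) = 10.586 / (0.035658 + 0.000098) = 296.1 kN.
Moment equilibrium about X: M_X = Σ(load moments about X) − R_Y·L = 4694 − 296.1×13.5 = 697.5 kN·m.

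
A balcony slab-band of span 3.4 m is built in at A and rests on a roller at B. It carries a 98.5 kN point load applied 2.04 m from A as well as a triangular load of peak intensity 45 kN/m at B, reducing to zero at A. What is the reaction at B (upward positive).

Take the reaction at B as the redundant and release it; the primary structure is a cantilever fixed at A.
Downward deflection at the released point B due to the loads:
  point load 98.5 at a = 2.04: Pa²(3L − a)/(6EI) = 557.5/EI
  triangular load, peak 45 at the free end: 11w₀L⁴/(120EI) = 551.2/EI
  δ_0 = 1109/EI
Flexibility coefficient — unit upward force at B: δ_{BB} = L³/(3EI) = 13.1/EI.
Compatibility at B: δ_0 − R_B·δ_{BB} = 0, so R_B = 1109/13.1 = 84.63 kN.

R_B = 84.63 kN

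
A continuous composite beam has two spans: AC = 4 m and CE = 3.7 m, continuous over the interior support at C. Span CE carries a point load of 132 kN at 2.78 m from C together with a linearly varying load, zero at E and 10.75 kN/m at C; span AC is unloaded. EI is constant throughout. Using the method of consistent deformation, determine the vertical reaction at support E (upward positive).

R_E = 97.14 kN

Take M_C as the redundant. Released structure: two simple spans AC and CE with a hinge at C.
End slopes at the hinge C, treating each span as simply supported:
  span CE: point load 132 at a = 2.78: Pab(L + b)/(6LEI) = 70.26/EI
  span CE: triangular load, peak 10.75: w₀L³/(45EI) = 12.1/EI
  relative rotation θ_0 = (0 + 82.36)/EI = 82.36/EI
A unit hogging moment at C produces rotation L₁/(3EI) + L₂/(3EI) = 2.567/EI.
Compatibility: M_C·(L₁+L₂)/(3EI) = θ_0, giving M_C = 32.09 kN·m (hogging).
Span CE, ΣM about E: R_C^{CE}·3.7 = 170.5 + 32.09, so R_C^{CE} = 54.75 kN and R_E = 151.9 − 54.75 = 97.14 kN.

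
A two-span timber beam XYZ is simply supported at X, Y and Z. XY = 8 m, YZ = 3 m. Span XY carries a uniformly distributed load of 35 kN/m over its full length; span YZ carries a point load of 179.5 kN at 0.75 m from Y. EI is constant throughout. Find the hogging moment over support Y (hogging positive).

M_Y = 227.7 kN·m

Release continuity at Y by inserting a hinge; the redundant is the internal moment M_Y. The primary structure is two simply-supported spans XY and YZ.
End slopes at the hinge Y, treating each span as simply supported:
  span XY: UDL 35: wL³/(24EI) = 746.7/EI
  span YZ: point load 179.5 at a = 0.75: Pab(L + b)/(6LEI) = 88.35/EI
  relative rotation θ_0 = (746.7 + 88.35)/EI = 835/EI
A unit hogging moment at Y produces rotation L₁/(3EI) + L₂/(3EI) = 3.667/EI.
Compatibility: M_Y·(L₁+L₂)/(3EI) = θ_0, giving M_Y = 227.7 kN·m (hogging).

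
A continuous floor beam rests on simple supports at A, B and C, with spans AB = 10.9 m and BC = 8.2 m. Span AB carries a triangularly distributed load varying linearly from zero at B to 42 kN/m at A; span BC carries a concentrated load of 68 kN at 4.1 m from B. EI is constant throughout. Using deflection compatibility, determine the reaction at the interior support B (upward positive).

R_B = 155.4 kN

Release continuity at B by inserting a hinge; the redundant is the internal moment M_B. The primary structure is two simply-supported spans AB and BC.
Discontinuity in slope at B on the released structure — sum the simple-span end rotations:
  span AB: triangular load, peak 42: 7w₀L³/(360EI) = 1058/EI
  span BC: point load 68 at a = 4.1: Pab(L + b)/(6LEI) = 285.8/EI
  relative rotation θ_0 = (1058 + 285.8)/EI = 1343/EI
A unit hogging moment at B produces rotation L₁/(3EI) + L₂/(3EI) = 6.367/EI.
Slope continuity at B: θ_0 = M_B·6.367/EI, so M_B = 1343/6.367 = 211 kN·m (hogging).
Span AB, ΣM about A with M_B applied at B: R_B^{AB}·10.9 = 831.7 + 211, so R_B^{AB} = 95.66 kN and R_A = 228.9 − 95.66 = 133.2 kN.
Span BC, ΣM about C: R_B^{BC}·8.2 = 278.8 + 211, so R_B^{BC} = 59.73 kN and R_C = 68 − 59.73 = 8.268 kN.
R_B = 95.66 + 59.73 = 155.4 kN.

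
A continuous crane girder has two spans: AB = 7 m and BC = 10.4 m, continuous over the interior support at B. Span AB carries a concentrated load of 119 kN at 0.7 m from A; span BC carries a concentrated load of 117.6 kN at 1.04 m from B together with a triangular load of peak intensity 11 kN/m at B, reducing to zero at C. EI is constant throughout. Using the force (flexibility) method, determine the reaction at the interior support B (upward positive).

Release continuity at B by inserting a hinge; the redundant is the internal moment M_B. The primary structure is two simply-supported spans AB and BC.
End slopes at the hinge B, treating each span as simply supported:
  span AB: point load 119 at a = 0.7: Pab(L + a)/(6LEI) = 96.21/EI
  span BC: point load 117.6 at a = 1.04: Pab(L + b)/(6LEI) = 362.5/EI
  span BC: triangular load, peak 11: w₀L³/(45EI) = 275/EI
  relative rotation θ_0 = (96.21 + 637.5)/EI = 733.7/EI
A unit hogging moment at B produces rotation L₁/(3EI) + L₂/(3EI) = 5.8/EI.
Compatibility: M_B·(L₁+L₂)/(3EI) = θ_0, giving M_B = 126.5 kN·m (hogging).
Span AB, ΣM about A with M_B applied at B: R_B^{AB}·7 = 83.3 + 126.5, so R_B^{AB} = 29.97 kN and R_A = 119 − 29.97 = 89.03 kN.
Span BC, ΣM about C: R_B^{BC}·10.4 = 1497 + 126.5, so R_B^{BC} = 156.1 kN and R_C = 174.8 − 156.1 = 18.66 kN.
R_B = 29.97 + 156.1 = 186.1 kN.

R_B = 186.1 kN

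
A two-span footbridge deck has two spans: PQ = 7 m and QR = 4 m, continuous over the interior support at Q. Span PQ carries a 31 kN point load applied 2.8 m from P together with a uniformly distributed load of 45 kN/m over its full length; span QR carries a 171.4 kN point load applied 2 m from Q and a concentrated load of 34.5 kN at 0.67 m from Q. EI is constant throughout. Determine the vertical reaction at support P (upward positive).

R_P = 140.1 kN

Release continuity at Q by inserting a hinge; the redundant is the internal moment M_Q. The primary structure is two simply-supported spans PQ and QR.
End slopes at the hinge Q, treating each span as simply supported:
  span PQ: point load 31 at a = 2.8: Pab(L + a)/(6LEI) = 85.06/EI
  span PQ: UDL 45: wL³/(24EI) = 643.1/EI
  span QR: point load 171.4 at a = 2: Pab(L + b)/(6LEI) = 171.4/EI
  span QR: point load 34.5 at a = 0.67: Pab(L + b)/(6LEI) = 23.51/EI
  relative rotation θ_0 = (728.2 + 194.9)/EI = 923.1/EI
A unit hogging moment at Q produces rotation L₁/(3EI) + L₂/(3EI) = 3.667/EI.
Slope continuity at Q: θ_0 = M_Q·3.667/EI, so M_Q = 923.1/3.667 = 251.8 kN·m (hogging).
Span PQ, ΣM about P with M_Q applied at Q: R_Q^{PQ}·7 = 1189 + 251.8, so R_Q^{PQ} = 205.9 kN and R_P = 346 − 205.9 = 140.1 kN.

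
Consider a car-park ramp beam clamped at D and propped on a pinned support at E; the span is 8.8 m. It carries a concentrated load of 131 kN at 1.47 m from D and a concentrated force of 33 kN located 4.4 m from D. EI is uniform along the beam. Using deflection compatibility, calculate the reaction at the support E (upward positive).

R_E = 15.49 kN

Release the roller at E. Primary structure: cantilever fixed at D.
Downward deflection at the released point E due to the loads:
  point load 131 at a = 1.47: Pa²(3L − a)/(6EI) = 1176/EI
  point load 33 at a = 4.4: Pa²(3L − a)/(6EI) = 2343/EI
  δ_0 = 3519/EI
Flexibility coefficient — unit upward force at E: δ_{EE} = L³/(3EI) = 227.2/EI.
The prop prevents deflection at E: R_E = δ_0/δ_{EE} = 3519/227.2 = 15.49 kN.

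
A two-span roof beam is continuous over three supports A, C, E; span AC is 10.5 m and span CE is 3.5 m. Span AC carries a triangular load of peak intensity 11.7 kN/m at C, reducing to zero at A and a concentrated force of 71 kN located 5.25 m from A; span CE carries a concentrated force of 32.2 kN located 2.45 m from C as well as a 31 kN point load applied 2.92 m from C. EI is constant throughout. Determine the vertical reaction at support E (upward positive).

R_E = -1.701 kN

Take M_C as the redundant. Released structure: two simple spans AC and CE with a hinge at C.
Discontinuity in slope at C on the released structure — sum the simple-span end rotations:
  span AC: triangular load, peak 11.7: w₀L³/(45EI) = 301/EI
  span AC: point load 71 at a = 5.25: Pab(L + a)/(6LEI) = 489.2/EI
  span CE: point load 32.2 at a = 2.45: Pab(L + b)/(6LEI) = 17.95/EI
  span CE: point load 31 at a = 2.92: Pab(L + b)/(6LEI) = 10.2/EI
  relative rotation θ_0 = (790.2 + 28.15)/EI = 818.4/EI
A unit hogging moment at C produces rotation L₁/(3EI) + L₂/(3EI) = 4.667/EI.
Compatibility: M_C·(L₁+L₂)/(3EI) = θ_0, giving M_C = 175.4 kN·m (hogging).
Span CE, ΣM about E: R_C^{CE}·3.5 = 51.79 + 175.4, so R_C^{CE} = 64.9 kN and R_E = 63.2 − 64.9 = -1.701 kN.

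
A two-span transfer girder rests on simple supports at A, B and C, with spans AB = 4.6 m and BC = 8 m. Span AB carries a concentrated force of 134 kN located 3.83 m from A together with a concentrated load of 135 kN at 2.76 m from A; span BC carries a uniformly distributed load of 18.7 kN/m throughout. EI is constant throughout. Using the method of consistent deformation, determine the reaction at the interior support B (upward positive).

Take M_B as the redundant. Released structure: two simple spans AB and BC with a hinge at B.
Discontinuity in slope at B on the released structure — sum the simple-span end rotations:
  span AB: point load 134 at a = 3.83: Pab(L + a)/(6LEI) = 120.7/EI
  span AB: point load 135 at a = 2.76: Pab(L + a)/(6LEI) = 182.8/EI
  span BC: UDL 18.7: wL³/(24EI) = 398.9/EI
  relative rotation θ_0 = (303.5 + 398.9)/EI = 702.5/EI
A unit hogging moment at B produces rotation L₁/(3EI) + L₂/(3EI) = 4.2/EI.
Slope continuity at B: θ_0 = M_B·4.2/EI, so M_B = 702.5/4.2 = 167.3 kN·m (hogging).
Span AB, ΣM about A with M_B applied at B: R_B^{AB}·4.6 = 885.8 + 167.3, so R_B^{AB} = 228.9 kN and R_A = 269 − 228.9 = 40.07 kN.
Span BC, ΣM about C: R_B^{BC}·8 = 598.4 + 167.3, so R_B^{BC} = 95.71 kN and R_C = 149.6 − 95.71 = 53.89 kN.
R_B = 228.9 + 95.71 = 324.6 kN.

R_B = 324.6 kN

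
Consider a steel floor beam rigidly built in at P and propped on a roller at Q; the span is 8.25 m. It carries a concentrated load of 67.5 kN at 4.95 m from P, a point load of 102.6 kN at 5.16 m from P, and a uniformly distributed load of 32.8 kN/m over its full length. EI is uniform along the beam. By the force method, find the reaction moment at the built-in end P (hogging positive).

Remove the prop at Q; the released (primary) structure is a cantilever built in at P.
Downward deflection at the released point Q due to the loads:
  point load 67.5 at a = 4.95: Pa²(3L − a)/(6EI) = 5458/EI
  point load 102.6 at a = 5.16: Pa²(3L − a)/(6EI) = 8919/EI
  UDL 32.8: wL⁴/(8EI) = 18993/EI
  δ_0 = 33370/EI
Flexibility coefficient — unit upward force at Q: δ_{QQ} = L³/(3EI) = 187.2/EI.
Compatibility at Q: δ_0 − R_Q·δ_{QQ} = 0, so R_Q = 33370/187.2 = 178.3 kN.
Moment equilibrium about P: M_P = Σ(load moments about P) − R_Q·L = 1980 − 178.3×8.25 = 508.9 kN·m.

M_P = 508.9 kN·m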